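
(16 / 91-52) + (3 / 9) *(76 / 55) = -771224 / 15015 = -51.36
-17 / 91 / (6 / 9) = -51 / 182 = -0.28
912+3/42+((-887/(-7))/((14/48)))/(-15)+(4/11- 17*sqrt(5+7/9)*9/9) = 4761913/5390- 34*sqrt(13)/3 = 842.61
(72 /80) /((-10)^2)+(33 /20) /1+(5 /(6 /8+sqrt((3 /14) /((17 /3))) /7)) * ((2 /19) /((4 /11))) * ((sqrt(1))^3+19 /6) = 9.41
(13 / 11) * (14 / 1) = 182 / 11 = 16.55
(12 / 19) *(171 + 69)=2880 / 19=151.58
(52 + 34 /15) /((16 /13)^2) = 68783 /1920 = 35.82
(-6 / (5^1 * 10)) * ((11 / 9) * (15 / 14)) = -11 / 70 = -0.16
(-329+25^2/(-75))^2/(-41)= -1024144/369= -2775.46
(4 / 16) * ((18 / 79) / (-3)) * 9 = -27 / 158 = -0.17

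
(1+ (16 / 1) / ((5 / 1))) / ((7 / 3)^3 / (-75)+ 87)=8505 / 175832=0.05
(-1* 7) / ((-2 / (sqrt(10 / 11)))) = 7* sqrt(110) / 22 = 3.34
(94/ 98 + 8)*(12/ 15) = 1756/ 245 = 7.17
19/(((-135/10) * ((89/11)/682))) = -285076/2403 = -118.63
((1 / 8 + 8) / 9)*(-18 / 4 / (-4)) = 65 / 64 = 1.02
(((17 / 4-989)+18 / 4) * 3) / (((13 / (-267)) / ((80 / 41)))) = 62814420 / 533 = 117850.69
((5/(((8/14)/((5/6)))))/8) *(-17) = -15.49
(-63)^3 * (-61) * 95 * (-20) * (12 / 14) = -24840383400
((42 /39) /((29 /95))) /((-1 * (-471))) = 1330 /177567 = 0.01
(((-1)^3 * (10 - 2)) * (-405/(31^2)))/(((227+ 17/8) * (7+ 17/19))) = 5472/2935855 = 0.00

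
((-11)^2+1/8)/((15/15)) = 969/8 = 121.12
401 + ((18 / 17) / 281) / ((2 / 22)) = 1915775 / 4777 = 401.04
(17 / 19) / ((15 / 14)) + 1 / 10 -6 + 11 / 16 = -19961 / 4560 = -4.38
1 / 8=0.12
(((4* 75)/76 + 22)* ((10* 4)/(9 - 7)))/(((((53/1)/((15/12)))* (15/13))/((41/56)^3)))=2208573445/530535936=4.16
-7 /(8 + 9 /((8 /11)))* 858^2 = -41225184 /163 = -252915.24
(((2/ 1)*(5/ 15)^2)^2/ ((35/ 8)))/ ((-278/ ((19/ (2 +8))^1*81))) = -152/ 24325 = -0.01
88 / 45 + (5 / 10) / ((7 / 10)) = 841 / 315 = 2.67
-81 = -81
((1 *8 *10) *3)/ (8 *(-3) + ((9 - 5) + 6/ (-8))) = -960/ 83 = -11.57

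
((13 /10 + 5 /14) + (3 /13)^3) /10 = 128371 /768950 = 0.17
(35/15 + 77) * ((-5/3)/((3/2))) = -2380/27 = -88.15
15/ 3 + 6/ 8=23/ 4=5.75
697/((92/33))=250.01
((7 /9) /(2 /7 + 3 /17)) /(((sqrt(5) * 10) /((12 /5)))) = 1666 * sqrt(5) /20625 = 0.18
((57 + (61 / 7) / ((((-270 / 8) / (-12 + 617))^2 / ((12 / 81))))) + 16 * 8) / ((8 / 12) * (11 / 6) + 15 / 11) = 909127439 / 3919104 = 231.97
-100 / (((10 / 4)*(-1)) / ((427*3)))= 51240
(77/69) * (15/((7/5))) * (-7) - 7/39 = -75236/897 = -83.88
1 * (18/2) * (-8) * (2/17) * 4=-576/17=-33.88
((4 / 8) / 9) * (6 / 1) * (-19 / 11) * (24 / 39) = -152 / 429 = -0.35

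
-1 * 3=-3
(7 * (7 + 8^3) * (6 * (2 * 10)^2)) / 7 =1245600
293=293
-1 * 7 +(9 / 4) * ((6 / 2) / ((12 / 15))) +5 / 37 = 1.57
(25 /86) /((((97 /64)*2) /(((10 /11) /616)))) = 500 /3532837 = 0.00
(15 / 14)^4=50625 / 38416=1.32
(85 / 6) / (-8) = -85 / 48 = -1.77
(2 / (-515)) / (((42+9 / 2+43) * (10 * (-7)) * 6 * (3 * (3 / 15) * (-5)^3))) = -1 / 725956875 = -0.00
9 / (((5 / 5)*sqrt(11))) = 9*sqrt(11) / 11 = 2.71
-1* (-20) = 20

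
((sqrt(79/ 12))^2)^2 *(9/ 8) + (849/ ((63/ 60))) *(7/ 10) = 78689/ 128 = 614.76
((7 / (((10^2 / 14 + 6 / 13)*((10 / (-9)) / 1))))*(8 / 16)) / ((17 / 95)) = -108927 / 47056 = -2.31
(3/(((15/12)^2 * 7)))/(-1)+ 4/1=652/175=3.73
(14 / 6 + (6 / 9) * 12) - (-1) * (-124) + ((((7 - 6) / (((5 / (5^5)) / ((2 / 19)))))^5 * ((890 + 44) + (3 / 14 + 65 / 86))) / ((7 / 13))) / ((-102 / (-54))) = 301454241913115610982379 / 266074170243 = 1132970711278.75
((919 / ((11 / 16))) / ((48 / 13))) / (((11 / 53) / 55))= 3165955 / 33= 95938.03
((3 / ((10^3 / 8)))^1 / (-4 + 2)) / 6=-1 / 500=-0.00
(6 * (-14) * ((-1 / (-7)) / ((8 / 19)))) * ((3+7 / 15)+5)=-2413 / 10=-241.30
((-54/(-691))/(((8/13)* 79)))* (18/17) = 3159/1856026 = 0.00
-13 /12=-1.08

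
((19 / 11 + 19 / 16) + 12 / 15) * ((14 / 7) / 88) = 3269 / 38720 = 0.08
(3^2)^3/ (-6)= -243/ 2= -121.50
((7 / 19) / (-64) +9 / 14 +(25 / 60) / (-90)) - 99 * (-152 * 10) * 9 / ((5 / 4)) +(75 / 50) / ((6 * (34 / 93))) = 4233076402421 / 3907008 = 1083457.32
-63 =-63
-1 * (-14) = 14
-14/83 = -0.17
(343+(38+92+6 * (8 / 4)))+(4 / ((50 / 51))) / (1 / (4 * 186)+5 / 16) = 498.00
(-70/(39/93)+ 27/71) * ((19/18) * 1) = -2920661/16614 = -175.80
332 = 332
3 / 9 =1 / 3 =0.33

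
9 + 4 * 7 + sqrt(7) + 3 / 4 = sqrt(7) + 151 / 4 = 40.40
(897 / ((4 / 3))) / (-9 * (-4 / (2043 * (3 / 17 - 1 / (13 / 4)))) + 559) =1362681 / 1132004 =1.20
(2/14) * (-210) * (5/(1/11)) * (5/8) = -4125/4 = -1031.25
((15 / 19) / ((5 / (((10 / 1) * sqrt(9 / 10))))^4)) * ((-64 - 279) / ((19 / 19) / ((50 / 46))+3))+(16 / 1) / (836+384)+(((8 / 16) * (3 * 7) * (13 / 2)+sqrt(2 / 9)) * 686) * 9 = 2058 * sqrt(2)+4873366097 / 11590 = 423390.70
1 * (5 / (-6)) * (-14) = 35 / 3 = 11.67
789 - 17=772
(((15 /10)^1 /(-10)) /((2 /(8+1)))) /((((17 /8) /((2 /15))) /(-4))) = 72 /425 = 0.17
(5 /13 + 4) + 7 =148 /13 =11.38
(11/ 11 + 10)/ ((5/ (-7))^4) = 26411/ 625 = 42.26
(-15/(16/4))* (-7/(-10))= -21/8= -2.62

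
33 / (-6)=-11 / 2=-5.50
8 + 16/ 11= 9.45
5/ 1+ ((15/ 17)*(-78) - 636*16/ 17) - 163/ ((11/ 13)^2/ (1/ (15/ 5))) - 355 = -6746747/ 6171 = -1093.30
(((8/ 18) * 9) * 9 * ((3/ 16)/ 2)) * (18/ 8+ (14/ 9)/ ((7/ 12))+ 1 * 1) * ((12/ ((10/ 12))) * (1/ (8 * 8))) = 5751/ 1280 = 4.49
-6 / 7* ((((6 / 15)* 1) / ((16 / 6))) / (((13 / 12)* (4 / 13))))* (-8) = 3.09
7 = 7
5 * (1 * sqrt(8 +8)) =20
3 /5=0.60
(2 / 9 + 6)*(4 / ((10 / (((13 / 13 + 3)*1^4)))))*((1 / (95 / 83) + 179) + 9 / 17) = 43508416 / 24225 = 1796.01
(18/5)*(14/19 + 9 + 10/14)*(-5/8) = -6255/266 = -23.52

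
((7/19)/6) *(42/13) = 49/247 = 0.20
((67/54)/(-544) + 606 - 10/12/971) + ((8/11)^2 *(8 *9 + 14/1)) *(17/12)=2313958913863/3451415616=670.44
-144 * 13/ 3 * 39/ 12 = -2028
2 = 2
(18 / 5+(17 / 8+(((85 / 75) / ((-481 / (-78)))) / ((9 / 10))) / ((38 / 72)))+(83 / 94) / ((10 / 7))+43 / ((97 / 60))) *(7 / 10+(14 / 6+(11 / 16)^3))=176316120632947 / 1575310295040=111.92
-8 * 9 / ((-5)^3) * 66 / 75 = 1584 / 3125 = 0.51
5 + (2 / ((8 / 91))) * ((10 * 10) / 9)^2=2813.64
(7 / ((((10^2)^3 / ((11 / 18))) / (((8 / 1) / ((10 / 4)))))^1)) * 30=77 / 187500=0.00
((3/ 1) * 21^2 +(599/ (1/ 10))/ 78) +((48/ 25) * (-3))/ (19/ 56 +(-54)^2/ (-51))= 73853309632/ 52756275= 1399.90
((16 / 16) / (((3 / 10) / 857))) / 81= 8570 / 243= 35.27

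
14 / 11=1.27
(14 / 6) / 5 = 0.47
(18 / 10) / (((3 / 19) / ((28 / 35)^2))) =912 / 125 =7.30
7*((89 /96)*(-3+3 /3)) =-623 /48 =-12.98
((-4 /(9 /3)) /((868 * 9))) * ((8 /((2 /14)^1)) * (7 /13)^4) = -19208 /23905557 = -0.00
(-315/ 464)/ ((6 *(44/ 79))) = -8295/ 40832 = -0.20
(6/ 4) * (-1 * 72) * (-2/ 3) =72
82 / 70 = 41 / 35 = 1.17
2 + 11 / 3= 17 / 3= 5.67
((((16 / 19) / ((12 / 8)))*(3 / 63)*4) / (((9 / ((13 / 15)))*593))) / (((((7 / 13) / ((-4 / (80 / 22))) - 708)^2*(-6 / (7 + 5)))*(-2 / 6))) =17013568 / 81967235995117305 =0.00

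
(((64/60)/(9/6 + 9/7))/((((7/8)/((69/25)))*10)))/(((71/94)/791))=218898176/1730625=126.49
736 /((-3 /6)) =-1472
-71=-71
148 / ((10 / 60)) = 888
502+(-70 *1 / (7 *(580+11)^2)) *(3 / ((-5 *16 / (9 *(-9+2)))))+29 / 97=15127125219 / 30115784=502.30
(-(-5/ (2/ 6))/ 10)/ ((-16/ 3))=-9/ 32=-0.28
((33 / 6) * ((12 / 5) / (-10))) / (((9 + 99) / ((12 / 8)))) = -11 / 600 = -0.02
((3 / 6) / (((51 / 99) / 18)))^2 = 88209 / 289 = 305.22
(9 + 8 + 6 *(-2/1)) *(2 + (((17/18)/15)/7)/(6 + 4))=37817/3780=10.00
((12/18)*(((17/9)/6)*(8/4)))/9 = 34/729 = 0.05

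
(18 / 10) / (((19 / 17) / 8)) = 1224 / 95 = 12.88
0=0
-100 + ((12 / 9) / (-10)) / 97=-145502 / 1455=-100.00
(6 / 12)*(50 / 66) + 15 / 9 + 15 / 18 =95 / 33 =2.88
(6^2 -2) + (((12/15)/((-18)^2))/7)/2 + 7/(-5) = 32.60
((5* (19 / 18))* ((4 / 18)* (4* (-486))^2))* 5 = 22161600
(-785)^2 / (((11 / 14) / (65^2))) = 36449708750 / 11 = 3313609886.36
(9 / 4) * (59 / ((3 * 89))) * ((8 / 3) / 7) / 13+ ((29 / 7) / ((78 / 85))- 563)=-558.47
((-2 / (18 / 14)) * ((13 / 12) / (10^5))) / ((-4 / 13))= 1183 / 21600000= 0.00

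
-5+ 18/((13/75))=1285/13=98.85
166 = 166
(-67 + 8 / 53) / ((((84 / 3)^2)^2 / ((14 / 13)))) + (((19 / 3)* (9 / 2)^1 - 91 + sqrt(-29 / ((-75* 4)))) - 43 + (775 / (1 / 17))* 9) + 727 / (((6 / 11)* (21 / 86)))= sqrt(87) / 30 + 33739174697009 / 272248704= 123928.08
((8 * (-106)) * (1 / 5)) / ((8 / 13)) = -1378 / 5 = -275.60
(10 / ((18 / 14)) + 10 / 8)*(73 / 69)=23725 / 2484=9.55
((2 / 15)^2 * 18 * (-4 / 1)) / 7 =-32 / 175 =-0.18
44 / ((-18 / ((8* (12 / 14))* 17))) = -5984 / 21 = -284.95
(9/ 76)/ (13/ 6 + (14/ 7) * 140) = 27/ 64334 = 0.00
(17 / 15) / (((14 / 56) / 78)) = 1768 / 5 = 353.60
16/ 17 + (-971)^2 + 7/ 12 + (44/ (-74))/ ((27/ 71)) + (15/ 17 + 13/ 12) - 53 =16011401324/ 16983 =942789.93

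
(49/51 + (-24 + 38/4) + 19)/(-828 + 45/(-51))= -557/84546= -0.01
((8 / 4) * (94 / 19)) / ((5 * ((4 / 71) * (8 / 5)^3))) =83425 / 9728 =8.58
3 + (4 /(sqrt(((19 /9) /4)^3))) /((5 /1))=864*sqrt(19) /1805 + 3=5.09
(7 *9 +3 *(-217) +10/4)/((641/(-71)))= 83141/1282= 64.85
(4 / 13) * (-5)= -20 / 13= -1.54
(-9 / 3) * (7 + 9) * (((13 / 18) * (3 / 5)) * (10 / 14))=-104 / 7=-14.86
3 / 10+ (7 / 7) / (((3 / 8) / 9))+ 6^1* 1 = 303 / 10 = 30.30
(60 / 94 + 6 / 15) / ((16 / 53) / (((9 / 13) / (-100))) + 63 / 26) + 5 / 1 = 597103987 / 120026015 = 4.97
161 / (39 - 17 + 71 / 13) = 299 / 51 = 5.86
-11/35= -0.31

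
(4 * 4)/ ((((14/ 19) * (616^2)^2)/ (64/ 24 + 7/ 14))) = 361/ 755930993664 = 0.00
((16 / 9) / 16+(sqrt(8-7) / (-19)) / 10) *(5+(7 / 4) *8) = 181 / 90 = 2.01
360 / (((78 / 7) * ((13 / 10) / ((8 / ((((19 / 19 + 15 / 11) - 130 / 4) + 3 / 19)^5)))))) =-142922114065561600 / 17405804441888072129673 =-0.00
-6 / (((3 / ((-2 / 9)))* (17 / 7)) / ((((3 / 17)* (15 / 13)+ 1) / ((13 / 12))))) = 29792 / 146523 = 0.20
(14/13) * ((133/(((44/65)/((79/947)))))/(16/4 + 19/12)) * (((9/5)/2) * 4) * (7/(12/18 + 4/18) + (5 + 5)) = 25815699/126898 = 203.44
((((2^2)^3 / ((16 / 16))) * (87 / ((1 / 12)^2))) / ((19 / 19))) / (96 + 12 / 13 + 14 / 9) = 46904832 / 5761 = 8141.79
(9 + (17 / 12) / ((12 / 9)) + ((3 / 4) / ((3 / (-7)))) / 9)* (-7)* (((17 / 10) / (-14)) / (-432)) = -24157 / 1244160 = -0.02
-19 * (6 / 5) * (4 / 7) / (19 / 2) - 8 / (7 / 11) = -488 / 35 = -13.94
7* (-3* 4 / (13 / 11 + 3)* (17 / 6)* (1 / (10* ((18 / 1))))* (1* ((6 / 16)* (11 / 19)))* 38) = -14399 / 5520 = -2.61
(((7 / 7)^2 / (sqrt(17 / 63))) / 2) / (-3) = -sqrt(119) / 34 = -0.32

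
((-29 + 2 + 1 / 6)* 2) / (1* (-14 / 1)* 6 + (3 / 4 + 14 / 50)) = 16100 / 24891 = 0.65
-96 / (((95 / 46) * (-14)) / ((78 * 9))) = 1550016 / 665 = 2330.85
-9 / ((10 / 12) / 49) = -2646 / 5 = -529.20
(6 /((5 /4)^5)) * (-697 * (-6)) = 25694208 /3125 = 8222.15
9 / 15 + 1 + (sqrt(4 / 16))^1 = 21 / 10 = 2.10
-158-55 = -213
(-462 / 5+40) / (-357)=262 / 1785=0.15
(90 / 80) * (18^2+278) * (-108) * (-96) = 7021728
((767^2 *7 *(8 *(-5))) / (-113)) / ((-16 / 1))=-20590115 / 226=-91106.70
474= 474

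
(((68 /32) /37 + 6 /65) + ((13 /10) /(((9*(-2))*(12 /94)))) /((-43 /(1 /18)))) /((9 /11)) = 665511319 /3618697680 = 0.18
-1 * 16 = -16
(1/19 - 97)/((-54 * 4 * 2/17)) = 3.82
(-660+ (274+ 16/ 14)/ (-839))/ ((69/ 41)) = -53000782/ 135079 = -392.37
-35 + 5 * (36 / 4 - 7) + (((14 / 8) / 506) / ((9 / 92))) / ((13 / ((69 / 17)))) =-364489 / 14586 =-24.99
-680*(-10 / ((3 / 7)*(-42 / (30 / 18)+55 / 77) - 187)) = -833000 / 24193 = -34.43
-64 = -64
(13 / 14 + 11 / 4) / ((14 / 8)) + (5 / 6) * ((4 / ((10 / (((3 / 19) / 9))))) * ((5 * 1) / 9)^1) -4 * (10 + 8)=-5270830 / 75411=-69.89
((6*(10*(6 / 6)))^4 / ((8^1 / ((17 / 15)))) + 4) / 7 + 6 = 1836046 / 7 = 262292.29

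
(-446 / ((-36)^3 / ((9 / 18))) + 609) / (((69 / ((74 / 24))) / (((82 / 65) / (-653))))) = -43103623859 / 819849962880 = -0.05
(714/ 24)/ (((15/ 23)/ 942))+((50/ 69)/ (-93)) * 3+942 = 939296431/ 21390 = 43912.88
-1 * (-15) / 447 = 5 / 149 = 0.03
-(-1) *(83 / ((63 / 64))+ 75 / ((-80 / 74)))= 7531 / 504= 14.94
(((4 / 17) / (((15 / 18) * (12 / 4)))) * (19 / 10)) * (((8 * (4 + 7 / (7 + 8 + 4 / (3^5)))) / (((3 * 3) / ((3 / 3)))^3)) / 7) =9908576 / 7913859975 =0.00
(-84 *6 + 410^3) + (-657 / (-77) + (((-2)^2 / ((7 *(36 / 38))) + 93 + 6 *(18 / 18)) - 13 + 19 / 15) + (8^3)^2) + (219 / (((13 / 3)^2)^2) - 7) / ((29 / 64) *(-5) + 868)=1045038751243620026 / 15105484485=69182736.39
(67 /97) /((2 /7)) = 469 /194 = 2.42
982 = 982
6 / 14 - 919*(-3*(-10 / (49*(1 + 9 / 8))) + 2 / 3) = -877.02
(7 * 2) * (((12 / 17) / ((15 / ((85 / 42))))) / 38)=2 / 57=0.04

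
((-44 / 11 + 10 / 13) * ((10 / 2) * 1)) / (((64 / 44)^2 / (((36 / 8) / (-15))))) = 7623 / 3328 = 2.29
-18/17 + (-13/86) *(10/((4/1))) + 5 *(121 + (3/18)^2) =7943513/13158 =603.70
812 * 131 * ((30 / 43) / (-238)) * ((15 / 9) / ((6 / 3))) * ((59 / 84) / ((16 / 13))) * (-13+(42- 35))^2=-5338.52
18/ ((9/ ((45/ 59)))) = 90/ 59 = 1.53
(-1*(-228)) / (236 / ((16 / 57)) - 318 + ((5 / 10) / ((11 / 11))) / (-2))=24 / 55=0.44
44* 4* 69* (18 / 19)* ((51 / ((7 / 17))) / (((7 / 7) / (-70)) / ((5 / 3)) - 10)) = -9475963200 / 66557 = -142373.65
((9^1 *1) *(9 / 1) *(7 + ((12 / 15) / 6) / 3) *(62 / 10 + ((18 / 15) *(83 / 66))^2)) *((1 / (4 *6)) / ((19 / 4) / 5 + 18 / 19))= 231680718 / 2181025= 106.23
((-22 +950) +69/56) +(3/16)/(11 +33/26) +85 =4529629/4466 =1014.25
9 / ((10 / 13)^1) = 117 / 10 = 11.70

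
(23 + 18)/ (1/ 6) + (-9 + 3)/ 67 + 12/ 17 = 280896/ 1139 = 246.62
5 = 5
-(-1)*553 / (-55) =-553 / 55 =-10.05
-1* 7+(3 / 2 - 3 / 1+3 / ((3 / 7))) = -3 / 2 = -1.50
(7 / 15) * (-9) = -4.20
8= 8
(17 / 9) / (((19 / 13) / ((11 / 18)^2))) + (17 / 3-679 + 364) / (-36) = 502805 / 55404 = 9.08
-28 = -28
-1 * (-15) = 15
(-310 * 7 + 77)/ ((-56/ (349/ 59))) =104351/ 472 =221.08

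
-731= -731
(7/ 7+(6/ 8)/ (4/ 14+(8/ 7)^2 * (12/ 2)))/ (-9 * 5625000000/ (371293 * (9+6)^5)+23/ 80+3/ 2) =19370355810/ 28513654703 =0.68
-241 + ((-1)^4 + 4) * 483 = 2174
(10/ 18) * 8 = 40/ 9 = 4.44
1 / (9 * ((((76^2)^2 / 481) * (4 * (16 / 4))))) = 481 / 4804153344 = 0.00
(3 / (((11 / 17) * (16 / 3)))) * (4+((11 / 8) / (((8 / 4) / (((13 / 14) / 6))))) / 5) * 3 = 4134519 / 394240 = 10.49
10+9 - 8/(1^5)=11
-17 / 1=-17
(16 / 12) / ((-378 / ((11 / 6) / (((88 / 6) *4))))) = -1 / 9072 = -0.00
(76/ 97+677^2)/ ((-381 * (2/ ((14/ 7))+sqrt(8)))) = 44457989/ 258699 - 88915978 * sqrt(2)/ 258699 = -314.22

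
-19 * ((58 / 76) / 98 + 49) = -182505 / 196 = -931.15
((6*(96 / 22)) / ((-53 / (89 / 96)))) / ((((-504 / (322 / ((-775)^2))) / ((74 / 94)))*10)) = 75739 / 1974927075000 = 0.00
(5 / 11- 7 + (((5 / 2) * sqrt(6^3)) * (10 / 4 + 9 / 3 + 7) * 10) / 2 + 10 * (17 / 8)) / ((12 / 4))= 647 / 132 + 625 * sqrt(6) / 2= 770.37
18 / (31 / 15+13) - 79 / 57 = -1232 / 6441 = -0.19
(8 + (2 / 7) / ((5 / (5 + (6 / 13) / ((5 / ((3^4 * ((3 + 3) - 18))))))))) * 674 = 2128.95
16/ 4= 4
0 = 0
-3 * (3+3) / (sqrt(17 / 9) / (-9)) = 486 * sqrt(17) / 17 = 117.87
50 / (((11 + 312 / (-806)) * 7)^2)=48050 / 5303809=0.01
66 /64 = 1.03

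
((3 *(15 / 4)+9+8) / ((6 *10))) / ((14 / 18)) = 339 / 560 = 0.61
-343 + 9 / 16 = -5479 / 16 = -342.44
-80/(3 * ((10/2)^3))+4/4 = 59/75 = 0.79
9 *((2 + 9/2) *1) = 117/2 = 58.50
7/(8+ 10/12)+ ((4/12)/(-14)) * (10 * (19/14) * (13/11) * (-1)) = 201283/171402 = 1.17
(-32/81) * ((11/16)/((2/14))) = -1.90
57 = 57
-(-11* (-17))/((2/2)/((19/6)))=-592.17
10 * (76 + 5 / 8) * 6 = 9195 / 2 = 4597.50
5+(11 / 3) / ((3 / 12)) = 59 / 3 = 19.67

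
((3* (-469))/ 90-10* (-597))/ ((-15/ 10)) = -3969.58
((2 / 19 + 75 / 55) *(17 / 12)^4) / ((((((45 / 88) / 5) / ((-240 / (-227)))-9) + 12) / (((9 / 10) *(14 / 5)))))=179486629 / 37279710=4.81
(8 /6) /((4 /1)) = 1 /3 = 0.33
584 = 584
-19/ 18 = -1.06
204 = 204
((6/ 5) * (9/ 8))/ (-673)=-27/ 13460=-0.00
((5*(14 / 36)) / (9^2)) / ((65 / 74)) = 259 / 9477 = 0.03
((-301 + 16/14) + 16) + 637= 2472/7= 353.14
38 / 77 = 0.49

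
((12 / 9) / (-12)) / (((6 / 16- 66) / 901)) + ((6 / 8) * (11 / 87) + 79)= 44188003 / 548100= 80.62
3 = 3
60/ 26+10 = 160/ 13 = 12.31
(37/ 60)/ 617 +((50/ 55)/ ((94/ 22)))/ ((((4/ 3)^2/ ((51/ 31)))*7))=21994951/ 755133960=0.03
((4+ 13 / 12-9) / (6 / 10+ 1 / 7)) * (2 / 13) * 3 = -1645 / 676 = -2.43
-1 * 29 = -29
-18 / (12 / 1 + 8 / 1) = -9 / 10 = -0.90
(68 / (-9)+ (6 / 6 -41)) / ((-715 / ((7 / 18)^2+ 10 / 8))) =48578 / 521235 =0.09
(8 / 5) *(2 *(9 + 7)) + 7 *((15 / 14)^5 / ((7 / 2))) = 72638347 / 1344560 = 54.02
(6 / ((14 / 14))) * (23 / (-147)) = -46 / 49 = -0.94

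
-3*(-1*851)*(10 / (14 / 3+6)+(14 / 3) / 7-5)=-138713 / 16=-8669.56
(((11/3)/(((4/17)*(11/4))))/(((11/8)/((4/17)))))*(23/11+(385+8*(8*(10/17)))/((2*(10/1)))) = 138968/6171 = 22.52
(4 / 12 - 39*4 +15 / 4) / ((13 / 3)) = -1823 / 52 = -35.06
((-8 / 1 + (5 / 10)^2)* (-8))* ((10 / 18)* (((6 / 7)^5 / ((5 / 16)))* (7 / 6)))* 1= 142848 / 2401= 59.50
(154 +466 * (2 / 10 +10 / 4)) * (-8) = -56488 / 5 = -11297.60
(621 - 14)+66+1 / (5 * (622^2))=1301864661 / 1934420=673.00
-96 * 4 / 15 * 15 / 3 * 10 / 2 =-640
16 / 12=1.33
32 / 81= 0.40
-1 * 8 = -8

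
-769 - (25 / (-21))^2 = -339754 / 441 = -770.42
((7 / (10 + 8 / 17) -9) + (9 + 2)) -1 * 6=-593 / 178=-3.33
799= 799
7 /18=0.39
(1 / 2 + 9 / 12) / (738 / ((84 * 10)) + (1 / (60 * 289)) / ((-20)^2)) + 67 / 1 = 2918669269 / 42656407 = 68.42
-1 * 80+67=-13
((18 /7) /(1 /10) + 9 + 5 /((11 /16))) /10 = 3233 /770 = 4.20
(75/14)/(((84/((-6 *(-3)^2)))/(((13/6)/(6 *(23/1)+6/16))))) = -325/6027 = -0.05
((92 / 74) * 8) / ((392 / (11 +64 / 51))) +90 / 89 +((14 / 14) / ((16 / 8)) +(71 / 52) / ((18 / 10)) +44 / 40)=23625725411 / 6418781460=3.68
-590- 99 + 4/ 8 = -1377/ 2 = -688.50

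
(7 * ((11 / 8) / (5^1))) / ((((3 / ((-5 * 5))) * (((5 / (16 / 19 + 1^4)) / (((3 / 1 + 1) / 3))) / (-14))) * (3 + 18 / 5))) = 8575 / 513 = 16.72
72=72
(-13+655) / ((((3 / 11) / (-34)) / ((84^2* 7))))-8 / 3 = -11859414344 / 3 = -3953138114.67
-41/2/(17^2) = -41/578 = -0.07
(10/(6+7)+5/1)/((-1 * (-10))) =15/26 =0.58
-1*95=-95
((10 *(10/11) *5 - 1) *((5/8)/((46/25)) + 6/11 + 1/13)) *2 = 24756603/289432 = 85.54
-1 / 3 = -0.33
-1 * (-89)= 89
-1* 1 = -1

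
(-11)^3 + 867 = -464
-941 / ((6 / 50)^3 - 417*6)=14703125 / 39093723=0.38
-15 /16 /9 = -5 /48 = -0.10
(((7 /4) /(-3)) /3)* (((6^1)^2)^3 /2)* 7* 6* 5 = -952560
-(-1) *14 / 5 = 14 / 5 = 2.80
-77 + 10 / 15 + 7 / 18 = -1367 / 18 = -75.94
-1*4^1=-4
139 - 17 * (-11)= 326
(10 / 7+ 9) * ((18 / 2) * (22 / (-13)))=-14454 / 91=-158.84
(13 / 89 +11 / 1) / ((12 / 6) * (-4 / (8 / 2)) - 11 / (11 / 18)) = -248 / 445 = -0.56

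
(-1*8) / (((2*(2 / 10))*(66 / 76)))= -760 / 33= -23.03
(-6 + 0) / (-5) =6 / 5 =1.20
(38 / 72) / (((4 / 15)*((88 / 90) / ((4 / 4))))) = 1425 / 704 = 2.02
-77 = -77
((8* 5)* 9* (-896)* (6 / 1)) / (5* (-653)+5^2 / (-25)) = 967680 / 1633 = 592.58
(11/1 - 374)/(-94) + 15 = 1773/94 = 18.86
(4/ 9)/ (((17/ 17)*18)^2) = 1/ 729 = 0.00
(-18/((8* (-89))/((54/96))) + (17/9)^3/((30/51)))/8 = 238163053/166095360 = 1.43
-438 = -438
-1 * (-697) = 697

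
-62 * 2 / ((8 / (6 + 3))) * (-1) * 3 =837 / 2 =418.50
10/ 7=1.43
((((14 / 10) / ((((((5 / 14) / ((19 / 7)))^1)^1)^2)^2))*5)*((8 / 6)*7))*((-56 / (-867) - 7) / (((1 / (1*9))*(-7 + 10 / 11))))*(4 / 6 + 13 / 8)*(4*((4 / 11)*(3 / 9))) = 54063522975616 / 21783375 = 2481870.83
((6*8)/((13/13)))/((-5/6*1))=-288/5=-57.60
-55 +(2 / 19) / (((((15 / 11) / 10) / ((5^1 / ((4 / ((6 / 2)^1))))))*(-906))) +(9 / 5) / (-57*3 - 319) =-579969044 / 10543575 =-55.01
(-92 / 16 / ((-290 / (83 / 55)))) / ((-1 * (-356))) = 1909 / 22712800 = 0.00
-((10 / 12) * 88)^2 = -48400 / 9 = -5377.78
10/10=1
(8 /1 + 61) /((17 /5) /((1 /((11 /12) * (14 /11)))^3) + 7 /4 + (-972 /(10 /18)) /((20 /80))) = -74520 /7550551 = -0.01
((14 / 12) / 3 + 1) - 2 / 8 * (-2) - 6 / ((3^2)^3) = 457 / 243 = 1.88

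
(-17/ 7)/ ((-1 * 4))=17/ 28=0.61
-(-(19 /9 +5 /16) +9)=-947 /144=-6.58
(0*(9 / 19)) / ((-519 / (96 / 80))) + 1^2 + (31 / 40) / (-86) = 3409 / 3440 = 0.99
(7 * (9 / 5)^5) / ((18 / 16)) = 117.57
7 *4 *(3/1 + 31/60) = 1477/15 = 98.47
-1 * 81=-81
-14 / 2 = -7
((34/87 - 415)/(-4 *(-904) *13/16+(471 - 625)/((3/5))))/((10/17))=-613207/2332760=-0.26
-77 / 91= -11 / 13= -0.85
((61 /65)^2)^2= 13845841 /17850625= 0.78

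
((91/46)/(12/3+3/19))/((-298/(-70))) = 60515/541466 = 0.11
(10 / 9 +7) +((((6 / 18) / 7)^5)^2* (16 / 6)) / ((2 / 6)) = 135292367934305 / 16679880978201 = 8.11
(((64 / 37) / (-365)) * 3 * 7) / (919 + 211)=-672 / 7630325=-0.00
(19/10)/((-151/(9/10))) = -171/15100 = -0.01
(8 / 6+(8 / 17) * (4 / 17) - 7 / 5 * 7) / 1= -36223 / 4335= -8.36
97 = 97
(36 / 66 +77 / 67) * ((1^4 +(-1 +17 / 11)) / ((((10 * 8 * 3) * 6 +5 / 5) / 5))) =106165 / 11682187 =0.01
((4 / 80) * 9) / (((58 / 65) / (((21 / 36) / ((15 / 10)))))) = 91 / 464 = 0.20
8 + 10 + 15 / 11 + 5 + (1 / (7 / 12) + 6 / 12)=4093 / 154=26.58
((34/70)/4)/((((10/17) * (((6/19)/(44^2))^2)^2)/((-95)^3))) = -141760258344560673410560/567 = -250018092318449159454.25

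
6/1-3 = 3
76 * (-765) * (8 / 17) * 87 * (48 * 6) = -685532160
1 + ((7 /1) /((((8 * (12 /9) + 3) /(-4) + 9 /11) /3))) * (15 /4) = -1436 /49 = -29.31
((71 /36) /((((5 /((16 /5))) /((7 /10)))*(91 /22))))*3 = 3124 /4875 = 0.64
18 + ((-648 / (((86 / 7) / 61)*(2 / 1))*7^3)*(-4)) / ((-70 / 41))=-277937262 / 215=-1292731.45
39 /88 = 0.44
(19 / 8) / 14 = 19 / 112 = 0.17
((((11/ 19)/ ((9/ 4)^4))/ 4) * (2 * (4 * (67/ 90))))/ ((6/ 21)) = 660352/ 5609655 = 0.12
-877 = -877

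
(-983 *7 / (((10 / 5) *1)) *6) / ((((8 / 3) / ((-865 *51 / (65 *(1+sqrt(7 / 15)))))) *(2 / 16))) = 8195993505 / 104 - 546399567 *sqrt(105) / 104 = 24971769.65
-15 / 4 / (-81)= 5 / 108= 0.05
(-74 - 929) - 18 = -1021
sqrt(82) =9.06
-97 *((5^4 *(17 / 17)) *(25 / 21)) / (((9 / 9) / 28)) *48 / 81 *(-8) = 776000000 / 81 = 9580246.91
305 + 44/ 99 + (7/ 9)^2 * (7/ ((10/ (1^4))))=305.87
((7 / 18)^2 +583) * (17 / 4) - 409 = 2681933 / 1296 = 2069.39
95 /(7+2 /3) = 285 /23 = 12.39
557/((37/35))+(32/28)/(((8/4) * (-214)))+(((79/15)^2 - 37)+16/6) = 3244252133/6235425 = 520.29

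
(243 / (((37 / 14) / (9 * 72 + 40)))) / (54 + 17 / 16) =37449216 / 32597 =1148.85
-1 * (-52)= 52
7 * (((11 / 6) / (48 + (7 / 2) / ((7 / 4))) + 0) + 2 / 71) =9667 / 21300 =0.45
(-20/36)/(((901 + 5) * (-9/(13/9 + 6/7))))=725/4623318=0.00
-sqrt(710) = -26.65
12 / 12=1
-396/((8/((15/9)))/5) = -825/2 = -412.50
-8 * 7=-56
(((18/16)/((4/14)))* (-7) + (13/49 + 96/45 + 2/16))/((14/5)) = -294457/32928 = -8.94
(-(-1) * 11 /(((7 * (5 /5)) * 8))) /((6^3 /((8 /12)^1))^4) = 11 /617117792256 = 0.00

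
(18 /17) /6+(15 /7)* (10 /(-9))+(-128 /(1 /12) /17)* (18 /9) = -65299 /357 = -182.91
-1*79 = -79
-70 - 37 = -107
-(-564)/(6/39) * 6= 21996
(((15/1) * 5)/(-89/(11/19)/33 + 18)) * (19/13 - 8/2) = -898425/62959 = -14.27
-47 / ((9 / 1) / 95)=-4465 / 9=-496.11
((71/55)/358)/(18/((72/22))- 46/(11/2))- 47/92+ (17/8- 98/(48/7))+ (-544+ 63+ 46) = -2322297937/5187420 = -447.68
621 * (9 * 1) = 5589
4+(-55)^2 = 3029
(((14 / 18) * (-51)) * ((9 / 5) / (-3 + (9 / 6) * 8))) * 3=-119 / 5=-23.80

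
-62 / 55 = -1.13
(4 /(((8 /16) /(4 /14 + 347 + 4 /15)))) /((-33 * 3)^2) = 291944 /1029105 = 0.28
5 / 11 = 0.45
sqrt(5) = 2.24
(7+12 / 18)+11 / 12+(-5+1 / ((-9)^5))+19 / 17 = 18875929 / 4015332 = 4.70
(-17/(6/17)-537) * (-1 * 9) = 10533/2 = 5266.50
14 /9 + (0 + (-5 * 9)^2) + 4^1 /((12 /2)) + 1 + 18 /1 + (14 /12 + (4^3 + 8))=38149 /18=2119.39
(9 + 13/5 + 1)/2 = 63/10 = 6.30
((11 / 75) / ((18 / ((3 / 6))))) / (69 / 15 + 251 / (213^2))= 55451 / 62684520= 0.00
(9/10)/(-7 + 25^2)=3/2060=0.00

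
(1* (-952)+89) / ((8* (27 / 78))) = -11219 / 36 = -311.64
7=7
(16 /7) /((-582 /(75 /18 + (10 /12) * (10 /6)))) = -400 /18333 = -0.02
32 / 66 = 16 / 33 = 0.48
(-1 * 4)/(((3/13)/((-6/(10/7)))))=364/5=72.80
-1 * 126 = -126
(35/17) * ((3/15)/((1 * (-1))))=-7/17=-0.41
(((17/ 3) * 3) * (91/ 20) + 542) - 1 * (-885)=30087/ 20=1504.35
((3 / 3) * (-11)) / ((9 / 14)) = -17.11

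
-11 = -11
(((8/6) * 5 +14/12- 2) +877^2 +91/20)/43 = 46148363/2580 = 17886.96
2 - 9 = -7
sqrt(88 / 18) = 2 * sqrt(11) / 3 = 2.21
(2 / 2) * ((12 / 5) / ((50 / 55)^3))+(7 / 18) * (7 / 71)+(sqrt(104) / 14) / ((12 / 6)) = sqrt(26) / 14+1291076 / 399375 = 3.60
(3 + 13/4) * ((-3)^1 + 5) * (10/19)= 125/19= 6.58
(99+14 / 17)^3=4887035873 / 4913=994715.22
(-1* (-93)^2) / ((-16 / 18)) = 77841 / 8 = 9730.12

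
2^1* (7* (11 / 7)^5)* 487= 156863674 / 2401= 65332.64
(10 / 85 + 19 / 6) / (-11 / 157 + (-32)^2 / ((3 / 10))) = 52595 / 54659998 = 0.00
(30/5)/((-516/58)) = -29/43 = -0.67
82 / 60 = 41 / 30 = 1.37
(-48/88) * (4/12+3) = -20/11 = -1.82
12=12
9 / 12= 0.75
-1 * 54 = -54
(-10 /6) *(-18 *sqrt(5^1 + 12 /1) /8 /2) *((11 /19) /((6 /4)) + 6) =455 *sqrt(17) /38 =49.37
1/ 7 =0.14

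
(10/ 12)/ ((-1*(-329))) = 5/ 1974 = 0.00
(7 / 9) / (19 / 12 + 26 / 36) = 28 / 83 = 0.34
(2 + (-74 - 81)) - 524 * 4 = -2249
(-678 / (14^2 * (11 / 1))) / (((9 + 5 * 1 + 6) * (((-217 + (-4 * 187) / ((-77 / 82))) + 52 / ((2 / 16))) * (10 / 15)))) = -339 / 14309680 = -0.00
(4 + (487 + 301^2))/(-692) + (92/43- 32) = -1201371/7439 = -161.50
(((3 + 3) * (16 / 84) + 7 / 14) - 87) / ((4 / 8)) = -1195 / 7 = -170.71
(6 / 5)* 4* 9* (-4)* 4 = -3456 / 5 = -691.20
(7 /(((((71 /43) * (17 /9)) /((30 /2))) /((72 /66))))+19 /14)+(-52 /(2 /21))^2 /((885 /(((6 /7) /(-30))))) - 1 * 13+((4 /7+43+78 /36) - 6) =22700252618 /411255075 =55.20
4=4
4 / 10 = 2 / 5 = 0.40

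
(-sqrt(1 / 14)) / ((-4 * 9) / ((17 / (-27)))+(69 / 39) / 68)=-0.00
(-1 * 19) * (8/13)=-152/13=-11.69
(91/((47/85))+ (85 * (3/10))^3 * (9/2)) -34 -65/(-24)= 168634805/2256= 74749.47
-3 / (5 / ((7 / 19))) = -0.22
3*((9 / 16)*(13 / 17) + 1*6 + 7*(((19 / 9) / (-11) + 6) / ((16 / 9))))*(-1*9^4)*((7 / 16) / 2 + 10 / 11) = -42813733329 / 65824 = -650427.40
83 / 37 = 2.24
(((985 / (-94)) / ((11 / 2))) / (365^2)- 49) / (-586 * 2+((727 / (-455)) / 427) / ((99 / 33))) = 78685189759722 / 1882022727116191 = 0.04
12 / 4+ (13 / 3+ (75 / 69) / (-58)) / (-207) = 2467975 / 828414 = 2.98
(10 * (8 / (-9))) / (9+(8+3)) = -4 / 9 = -0.44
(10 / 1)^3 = 1000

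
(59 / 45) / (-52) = -59 / 2340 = -0.03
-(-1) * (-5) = -5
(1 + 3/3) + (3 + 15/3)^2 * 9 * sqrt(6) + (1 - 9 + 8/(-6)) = -22/3 + 576 * sqrt(6) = 1403.57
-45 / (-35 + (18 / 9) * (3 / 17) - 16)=255 / 287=0.89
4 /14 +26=26.29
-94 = -94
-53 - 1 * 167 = -220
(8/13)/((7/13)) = 8/7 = 1.14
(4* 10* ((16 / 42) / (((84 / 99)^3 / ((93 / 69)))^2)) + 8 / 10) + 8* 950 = 1069965162176307 / 139409359040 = 7674.99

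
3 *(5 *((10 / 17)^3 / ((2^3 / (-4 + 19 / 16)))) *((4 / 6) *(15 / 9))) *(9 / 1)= -10.73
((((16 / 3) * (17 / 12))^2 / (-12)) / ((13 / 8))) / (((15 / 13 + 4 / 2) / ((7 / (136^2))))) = -7 / 19926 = -0.00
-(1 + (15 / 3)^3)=-126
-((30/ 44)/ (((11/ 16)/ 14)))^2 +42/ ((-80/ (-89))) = -85531971/ 585640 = -146.05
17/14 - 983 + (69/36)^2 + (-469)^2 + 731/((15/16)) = 1107603611/5040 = 219762.62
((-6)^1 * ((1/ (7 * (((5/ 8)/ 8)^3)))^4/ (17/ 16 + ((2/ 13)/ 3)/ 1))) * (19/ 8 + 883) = -15653908201541546218748903424/ 407396240234375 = -38424282444373.70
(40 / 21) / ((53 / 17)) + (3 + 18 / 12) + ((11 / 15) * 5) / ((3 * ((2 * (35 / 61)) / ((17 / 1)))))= 387613 / 16695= 23.22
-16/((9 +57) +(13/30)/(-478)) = -229440/946427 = -0.24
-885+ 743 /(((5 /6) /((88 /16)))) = 20094 /5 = 4018.80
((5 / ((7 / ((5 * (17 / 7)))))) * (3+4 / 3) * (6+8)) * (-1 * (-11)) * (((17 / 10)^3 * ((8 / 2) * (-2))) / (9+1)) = -11943503 / 525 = -22749.53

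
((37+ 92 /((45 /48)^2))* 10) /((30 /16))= 510032 /675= 755.60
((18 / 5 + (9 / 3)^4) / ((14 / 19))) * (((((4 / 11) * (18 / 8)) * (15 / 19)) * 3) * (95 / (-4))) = -3254985 / 616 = -5284.07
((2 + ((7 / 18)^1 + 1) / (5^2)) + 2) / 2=2.03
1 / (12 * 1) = 0.08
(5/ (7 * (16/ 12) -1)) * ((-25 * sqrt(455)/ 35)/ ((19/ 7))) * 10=-30 * sqrt(455)/ 19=-33.68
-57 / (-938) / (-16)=-57 / 15008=-0.00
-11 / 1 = -11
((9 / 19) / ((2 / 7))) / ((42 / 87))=261 / 76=3.43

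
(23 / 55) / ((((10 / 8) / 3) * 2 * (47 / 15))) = 414 / 2585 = 0.16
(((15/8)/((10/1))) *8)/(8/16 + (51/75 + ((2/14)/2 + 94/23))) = 12075/42974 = 0.28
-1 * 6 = -6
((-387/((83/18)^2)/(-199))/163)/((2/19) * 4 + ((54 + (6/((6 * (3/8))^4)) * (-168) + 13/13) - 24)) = -1736749188/24480995200615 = -0.00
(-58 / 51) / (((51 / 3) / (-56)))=3248 / 867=3.75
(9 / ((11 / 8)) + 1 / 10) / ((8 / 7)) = 5.81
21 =21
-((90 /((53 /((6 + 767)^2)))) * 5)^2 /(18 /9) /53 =-36150391716401250 /148877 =-242820527794.09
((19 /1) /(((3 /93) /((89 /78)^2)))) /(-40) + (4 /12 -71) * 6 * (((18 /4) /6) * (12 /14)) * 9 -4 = -4218450283 /1703520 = -2476.31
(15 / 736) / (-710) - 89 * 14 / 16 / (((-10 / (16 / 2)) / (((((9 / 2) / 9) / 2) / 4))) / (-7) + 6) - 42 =-164560769 / 3239872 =-50.79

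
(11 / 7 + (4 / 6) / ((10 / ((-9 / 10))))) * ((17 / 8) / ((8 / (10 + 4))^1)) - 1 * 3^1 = 4193 / 1600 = 2.62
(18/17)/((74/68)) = 36/37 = 0.97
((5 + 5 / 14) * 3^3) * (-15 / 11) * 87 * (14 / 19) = -2642625 / 209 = -12644.14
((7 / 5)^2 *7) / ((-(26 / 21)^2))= -151263 / 16900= -8.95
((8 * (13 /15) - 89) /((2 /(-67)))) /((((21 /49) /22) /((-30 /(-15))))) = 282254.62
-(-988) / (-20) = -247 / 5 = -49.40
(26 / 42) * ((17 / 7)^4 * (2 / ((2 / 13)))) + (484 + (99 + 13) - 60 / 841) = 37140551305 / 42404061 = 875.87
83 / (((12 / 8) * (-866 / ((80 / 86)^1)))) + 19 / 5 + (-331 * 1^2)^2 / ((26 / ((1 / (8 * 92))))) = 50589797773 / 5344397760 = 9.47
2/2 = 1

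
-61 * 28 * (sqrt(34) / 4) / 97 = -427 * sqrt(34) / 97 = -25.67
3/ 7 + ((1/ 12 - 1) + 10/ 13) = 307/ 1092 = 0.28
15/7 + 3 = 36/7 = 5.14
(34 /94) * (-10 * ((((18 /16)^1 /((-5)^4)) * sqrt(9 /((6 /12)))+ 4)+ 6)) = -1700 /47-459 * sqrt(2) /23500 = -36.20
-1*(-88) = 88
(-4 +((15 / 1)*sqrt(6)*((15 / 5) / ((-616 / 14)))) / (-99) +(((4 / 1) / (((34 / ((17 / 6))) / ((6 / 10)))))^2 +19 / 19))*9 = -666 / 25 +45*sqrt(6) / 484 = -26.41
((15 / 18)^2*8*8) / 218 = 200 / 981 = 0.20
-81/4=-20.25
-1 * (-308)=308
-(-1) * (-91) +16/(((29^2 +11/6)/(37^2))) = -328763/5057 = -65.01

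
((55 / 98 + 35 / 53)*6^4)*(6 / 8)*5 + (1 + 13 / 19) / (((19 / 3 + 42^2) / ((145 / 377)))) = 20226054888510 / 3406788749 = 5936.99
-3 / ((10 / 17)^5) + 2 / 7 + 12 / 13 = -376620961 / 9100000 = -41.39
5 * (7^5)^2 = 1412376245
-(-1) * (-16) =-16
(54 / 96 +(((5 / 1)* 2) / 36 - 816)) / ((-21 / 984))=687529 / 18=38196.06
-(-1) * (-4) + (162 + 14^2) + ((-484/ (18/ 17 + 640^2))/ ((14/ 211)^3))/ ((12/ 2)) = 10126530955885/ 28660605288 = 353.33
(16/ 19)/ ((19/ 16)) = 256/ 361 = 0.71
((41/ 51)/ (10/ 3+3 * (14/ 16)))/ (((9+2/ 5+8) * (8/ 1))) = 205/ 211497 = 0.00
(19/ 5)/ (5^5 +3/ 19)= 361/ 296890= 0.00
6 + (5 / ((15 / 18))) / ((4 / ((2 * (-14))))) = -36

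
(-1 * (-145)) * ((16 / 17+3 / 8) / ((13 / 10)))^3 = 103953019375 / 690807104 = 150.48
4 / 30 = 2 / 15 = 0.13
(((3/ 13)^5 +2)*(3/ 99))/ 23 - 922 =-259829355985/ 281811387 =-922.00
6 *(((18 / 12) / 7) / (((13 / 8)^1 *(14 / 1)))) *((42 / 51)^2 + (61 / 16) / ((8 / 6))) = 0.20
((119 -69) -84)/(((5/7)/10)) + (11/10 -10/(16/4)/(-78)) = -370397/780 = -474.87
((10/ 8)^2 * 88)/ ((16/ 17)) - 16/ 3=13513/ 96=140.76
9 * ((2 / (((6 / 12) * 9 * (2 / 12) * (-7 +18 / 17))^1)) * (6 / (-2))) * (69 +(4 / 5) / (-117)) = 5489096 / 6565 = 836.12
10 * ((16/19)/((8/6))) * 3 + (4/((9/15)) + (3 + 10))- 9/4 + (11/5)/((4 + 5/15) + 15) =1205957/33060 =36.48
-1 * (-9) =9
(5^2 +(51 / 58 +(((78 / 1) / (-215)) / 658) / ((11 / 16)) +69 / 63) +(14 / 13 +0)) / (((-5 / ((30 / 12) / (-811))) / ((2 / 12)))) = 49369971397 / 17128595123640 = 0.00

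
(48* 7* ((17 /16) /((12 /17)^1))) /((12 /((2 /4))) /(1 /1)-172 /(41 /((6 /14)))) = 580601 /25488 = 22.78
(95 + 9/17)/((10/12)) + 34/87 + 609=5354173/7395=724.03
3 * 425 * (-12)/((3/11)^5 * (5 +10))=-676016.54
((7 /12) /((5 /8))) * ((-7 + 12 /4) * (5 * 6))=-112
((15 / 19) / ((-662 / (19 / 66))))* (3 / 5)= -3 / 14564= -0.00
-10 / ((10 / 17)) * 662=-11254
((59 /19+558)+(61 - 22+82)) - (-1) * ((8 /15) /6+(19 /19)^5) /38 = 1166449 /1710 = 682.13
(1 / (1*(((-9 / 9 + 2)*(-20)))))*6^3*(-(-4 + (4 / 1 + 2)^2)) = 345.60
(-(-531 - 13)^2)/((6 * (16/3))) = -9248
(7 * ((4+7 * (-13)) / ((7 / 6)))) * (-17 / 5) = 8874 / 5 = 1774.80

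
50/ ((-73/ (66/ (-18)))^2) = 6050/ 47961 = 0.13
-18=-18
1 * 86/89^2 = 86/7921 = 0.01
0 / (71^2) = 0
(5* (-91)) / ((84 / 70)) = -2275 / 6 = -379.17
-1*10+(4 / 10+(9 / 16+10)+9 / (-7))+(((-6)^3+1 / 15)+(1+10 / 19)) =-6854189 / 31920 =-214.73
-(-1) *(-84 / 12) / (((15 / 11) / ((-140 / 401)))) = 2156 / 1203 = 1.79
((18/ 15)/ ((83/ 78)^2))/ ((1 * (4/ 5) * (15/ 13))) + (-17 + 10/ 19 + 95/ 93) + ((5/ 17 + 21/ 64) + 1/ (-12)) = -911535269129/ 66220374720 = -13.77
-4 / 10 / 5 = -2 / 25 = -0.08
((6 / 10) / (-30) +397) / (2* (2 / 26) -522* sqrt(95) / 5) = -875519541* sqrt(95) / 21873652600 -258037 / 4374730520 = -0.39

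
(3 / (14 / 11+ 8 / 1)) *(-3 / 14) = -33 / 476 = -0.07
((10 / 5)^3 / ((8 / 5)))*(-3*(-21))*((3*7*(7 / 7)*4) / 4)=6615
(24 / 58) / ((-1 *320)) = -3 / 2320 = -0.00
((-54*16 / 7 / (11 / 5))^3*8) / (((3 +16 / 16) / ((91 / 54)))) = -38817792000 / 65219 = -595191.46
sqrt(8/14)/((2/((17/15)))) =17*sqrt(7)/105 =0.43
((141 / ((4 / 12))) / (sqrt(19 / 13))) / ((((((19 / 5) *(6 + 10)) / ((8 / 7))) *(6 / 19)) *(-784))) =-705 *sqrt(247) / 417088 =-0.03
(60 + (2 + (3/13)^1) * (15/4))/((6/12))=3555/26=136.73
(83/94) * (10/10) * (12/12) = 83/94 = 0.88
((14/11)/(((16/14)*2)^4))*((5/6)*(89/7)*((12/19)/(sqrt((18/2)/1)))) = 1068445/10272768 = 0.10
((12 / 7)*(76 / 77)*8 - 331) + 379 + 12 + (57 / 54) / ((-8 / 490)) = 344747 / 38808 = 8.88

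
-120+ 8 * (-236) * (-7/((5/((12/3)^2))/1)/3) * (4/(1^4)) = 844024/15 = 56268.27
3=3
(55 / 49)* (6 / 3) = 110 / 49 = 2.24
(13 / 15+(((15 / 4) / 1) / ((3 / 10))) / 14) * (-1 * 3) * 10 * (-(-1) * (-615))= 32463.21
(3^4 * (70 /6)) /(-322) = -135 /46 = -2.93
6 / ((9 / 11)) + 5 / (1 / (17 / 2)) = 299 / 6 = 49.83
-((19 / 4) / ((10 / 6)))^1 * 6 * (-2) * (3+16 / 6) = 969 / 5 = 193.80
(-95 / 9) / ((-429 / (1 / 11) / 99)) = 95 / 429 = 0.22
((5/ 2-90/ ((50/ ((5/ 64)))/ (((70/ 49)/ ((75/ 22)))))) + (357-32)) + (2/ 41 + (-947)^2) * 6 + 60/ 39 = 1606175583091/ 298480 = 5381183.27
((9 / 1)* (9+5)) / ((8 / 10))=315 / 2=157.50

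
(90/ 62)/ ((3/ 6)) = 90/ 31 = 2.90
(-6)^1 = -6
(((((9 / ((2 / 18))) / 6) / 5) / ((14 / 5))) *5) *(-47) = -6345 / 28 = -226.61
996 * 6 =5976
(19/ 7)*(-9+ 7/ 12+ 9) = 19/ 12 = 1.58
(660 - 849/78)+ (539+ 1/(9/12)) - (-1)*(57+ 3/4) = 194563/156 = 1247.20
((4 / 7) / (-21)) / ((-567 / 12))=16 / 27783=0.00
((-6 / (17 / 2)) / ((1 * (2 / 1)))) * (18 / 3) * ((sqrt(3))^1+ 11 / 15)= -5.22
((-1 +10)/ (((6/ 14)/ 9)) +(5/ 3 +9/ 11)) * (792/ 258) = 25276/ 43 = 587.81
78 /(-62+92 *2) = 39 /61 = 0.64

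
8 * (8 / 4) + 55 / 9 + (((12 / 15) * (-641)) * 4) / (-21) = 37733 / 315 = 119.79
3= 3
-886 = -886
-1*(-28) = 28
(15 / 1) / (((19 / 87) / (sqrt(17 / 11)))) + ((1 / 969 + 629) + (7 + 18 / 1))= 1305 * sqrt(187) / 209 + 633727 / 969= 739.39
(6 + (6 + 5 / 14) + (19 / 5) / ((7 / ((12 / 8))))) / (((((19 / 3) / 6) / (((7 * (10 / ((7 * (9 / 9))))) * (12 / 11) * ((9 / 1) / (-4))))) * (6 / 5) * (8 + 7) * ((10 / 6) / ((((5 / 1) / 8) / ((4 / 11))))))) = -17.55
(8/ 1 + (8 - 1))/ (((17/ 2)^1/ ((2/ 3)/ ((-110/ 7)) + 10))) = 3286/ 187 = 17.57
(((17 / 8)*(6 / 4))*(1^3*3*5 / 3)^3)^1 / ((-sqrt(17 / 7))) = -375*sqrt(119) / 16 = -255.67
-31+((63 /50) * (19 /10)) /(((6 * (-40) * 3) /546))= -656309 /20000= -32.82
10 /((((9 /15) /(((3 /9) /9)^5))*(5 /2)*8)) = 0.00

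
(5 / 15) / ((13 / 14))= 14 / 39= 0.36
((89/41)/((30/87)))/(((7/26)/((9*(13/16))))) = 3925701/22960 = 170.98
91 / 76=1.20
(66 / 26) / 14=33 / 182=0.18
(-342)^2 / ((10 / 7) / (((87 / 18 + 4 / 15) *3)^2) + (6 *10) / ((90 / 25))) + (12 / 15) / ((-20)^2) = 191660773961 / 27320500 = 7015.27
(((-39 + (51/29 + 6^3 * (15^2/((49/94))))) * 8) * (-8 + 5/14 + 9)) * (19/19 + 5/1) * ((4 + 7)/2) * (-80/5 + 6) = -3321361454400/9947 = -333905846.43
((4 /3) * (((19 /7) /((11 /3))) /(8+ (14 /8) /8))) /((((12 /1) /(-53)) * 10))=-16112 /303765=-0.05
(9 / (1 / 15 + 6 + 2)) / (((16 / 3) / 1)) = 405 / 1936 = 0.21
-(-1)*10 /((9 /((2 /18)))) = 10 /81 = 0.12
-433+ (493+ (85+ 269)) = 414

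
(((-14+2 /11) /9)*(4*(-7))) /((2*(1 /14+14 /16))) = 119168 /5247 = 22.71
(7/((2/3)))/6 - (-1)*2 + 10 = 55/4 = 13.75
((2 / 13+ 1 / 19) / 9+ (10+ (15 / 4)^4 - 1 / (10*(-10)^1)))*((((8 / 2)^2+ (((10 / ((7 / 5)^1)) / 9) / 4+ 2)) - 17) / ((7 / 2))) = 148796660699 / 2091398400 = 71.15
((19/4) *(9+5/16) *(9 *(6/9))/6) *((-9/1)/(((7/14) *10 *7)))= -25479/2240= -11.37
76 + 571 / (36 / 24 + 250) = 39370 / 503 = 78.27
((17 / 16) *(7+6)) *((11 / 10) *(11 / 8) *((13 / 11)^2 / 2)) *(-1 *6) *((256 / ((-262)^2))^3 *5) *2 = -229472256 / 5053913144281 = -0.00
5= 5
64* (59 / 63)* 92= 347392 / 63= 5514.16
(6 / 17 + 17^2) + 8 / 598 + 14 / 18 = 13273222 / 45747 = 290.14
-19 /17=-1.12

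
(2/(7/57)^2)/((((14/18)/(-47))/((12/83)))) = -32983848/28469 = -1158.59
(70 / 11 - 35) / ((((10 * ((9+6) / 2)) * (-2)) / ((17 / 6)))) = 119 / 220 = 0.54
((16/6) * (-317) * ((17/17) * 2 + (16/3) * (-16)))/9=634000/81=7827.16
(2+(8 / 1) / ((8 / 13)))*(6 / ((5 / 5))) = 90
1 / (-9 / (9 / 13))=-1 / 13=-0.08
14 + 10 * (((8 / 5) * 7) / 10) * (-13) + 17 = -114.60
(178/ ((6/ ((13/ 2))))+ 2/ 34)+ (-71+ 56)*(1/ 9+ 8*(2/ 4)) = 13385/ 102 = 131.23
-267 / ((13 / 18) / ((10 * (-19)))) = 913140 / 13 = 70241.54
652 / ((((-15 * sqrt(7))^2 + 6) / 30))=12.37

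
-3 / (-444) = 1 / 148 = 0.01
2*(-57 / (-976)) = 57 / 488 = 0.12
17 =17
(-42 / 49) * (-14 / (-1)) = -12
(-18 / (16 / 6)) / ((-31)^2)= -27 / 3844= -0.01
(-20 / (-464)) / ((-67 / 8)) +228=442994 / 1943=227.99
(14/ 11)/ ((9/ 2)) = 28/ 99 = 0.28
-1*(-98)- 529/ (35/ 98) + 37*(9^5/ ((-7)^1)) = -10972477/ 35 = -313499.34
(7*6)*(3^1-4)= -42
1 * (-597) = -597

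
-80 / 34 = -40 / 17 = -2.35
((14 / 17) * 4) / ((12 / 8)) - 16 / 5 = -256 / 255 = -1.00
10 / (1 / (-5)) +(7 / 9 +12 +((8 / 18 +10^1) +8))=-169 / 9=-18.78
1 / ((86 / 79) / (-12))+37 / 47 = -20687 / 2021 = -10.24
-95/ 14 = -6.79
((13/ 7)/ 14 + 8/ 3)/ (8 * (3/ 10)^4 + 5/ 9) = 4.51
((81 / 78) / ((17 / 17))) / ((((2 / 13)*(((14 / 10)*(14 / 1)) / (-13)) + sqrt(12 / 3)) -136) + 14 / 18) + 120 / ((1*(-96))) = -5106185 / 4059676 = -1.26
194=194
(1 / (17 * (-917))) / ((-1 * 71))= 1 / 1106819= 0.00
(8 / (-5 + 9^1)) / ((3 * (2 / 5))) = 5 / 3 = 1.67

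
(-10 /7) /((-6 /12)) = 20 /7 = 2.86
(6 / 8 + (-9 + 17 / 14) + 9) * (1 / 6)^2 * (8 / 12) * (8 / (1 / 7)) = 55 / 27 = 2.04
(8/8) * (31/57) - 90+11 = -4472/57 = -78.46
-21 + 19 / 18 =-19.94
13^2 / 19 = 8.89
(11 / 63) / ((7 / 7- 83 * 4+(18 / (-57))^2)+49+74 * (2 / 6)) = -3971 / 5850264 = -0.00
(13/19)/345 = 13/6555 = 0.00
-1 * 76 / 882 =-38 / 441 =-0.09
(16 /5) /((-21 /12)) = -64 /35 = -1.83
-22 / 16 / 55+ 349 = 348.98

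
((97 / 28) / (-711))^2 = 0.00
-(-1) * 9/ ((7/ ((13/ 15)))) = 39/ 35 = 1.11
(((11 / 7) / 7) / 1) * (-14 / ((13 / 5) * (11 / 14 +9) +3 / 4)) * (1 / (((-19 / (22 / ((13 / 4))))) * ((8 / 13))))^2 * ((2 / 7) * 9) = -958320 / 9266509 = -0.10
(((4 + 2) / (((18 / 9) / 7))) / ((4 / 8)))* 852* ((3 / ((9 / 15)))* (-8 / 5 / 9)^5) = -130285568 / 4100625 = -31.77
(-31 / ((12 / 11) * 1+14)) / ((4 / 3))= -1023 / 664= -1.54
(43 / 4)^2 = 1849 / 16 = 115.56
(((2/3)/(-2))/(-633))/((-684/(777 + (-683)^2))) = -233633/649458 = -0.36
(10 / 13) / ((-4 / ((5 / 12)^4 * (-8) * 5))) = 15625 / 67392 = 0.23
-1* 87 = -87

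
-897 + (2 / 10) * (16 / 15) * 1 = -67259 / 75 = -896.79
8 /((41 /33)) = 264 /41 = 6.44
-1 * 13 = -13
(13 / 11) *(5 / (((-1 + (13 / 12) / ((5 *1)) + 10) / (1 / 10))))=390 / 6083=0.06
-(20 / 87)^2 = -400 / 7569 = -0.05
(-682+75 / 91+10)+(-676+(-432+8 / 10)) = -809161 / 455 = -1778.38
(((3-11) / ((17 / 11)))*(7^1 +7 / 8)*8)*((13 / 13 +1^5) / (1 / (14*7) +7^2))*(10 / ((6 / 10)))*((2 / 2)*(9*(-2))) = 108662400 / 27217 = 3992.45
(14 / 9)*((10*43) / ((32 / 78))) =19565 / 12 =1630.42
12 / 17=0.71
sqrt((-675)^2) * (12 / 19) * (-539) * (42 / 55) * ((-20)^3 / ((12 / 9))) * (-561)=-590637334736.84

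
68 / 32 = 17 / 8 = 2.12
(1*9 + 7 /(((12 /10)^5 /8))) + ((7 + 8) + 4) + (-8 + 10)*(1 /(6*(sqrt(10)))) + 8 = sqrt(10) /30 + 56867 /972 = 58.61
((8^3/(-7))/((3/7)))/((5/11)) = -5632/15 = -375.47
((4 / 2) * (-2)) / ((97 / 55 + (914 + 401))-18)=-55 / 17858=-0.00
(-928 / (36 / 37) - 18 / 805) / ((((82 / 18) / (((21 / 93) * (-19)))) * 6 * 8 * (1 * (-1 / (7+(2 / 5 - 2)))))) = -590829111 / 5846600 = -101.06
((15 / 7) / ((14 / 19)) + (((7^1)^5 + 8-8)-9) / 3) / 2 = 1647059 / 588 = 2801.12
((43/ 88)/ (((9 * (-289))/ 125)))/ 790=-0.00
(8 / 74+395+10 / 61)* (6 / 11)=5352774 / 24827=215.60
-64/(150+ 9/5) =-320/759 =-0.42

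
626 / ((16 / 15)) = 4695 / 8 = 586.88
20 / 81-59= -4759 / 81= -58.75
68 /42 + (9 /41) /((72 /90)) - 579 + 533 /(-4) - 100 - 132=-811369 /861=-942.36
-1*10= -10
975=975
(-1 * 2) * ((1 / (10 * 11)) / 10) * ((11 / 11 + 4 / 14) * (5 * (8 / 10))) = -0.01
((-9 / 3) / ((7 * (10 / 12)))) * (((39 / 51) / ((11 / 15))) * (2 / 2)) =-702 / 1309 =-0.54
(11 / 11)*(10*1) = 10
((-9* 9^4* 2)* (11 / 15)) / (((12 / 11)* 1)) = -793881 / 10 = -79388.10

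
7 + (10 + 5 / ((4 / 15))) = 35.75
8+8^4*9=36872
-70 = -70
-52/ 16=-13/ 4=-3.25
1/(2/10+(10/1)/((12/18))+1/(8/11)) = 0.06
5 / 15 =1 / 3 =0.33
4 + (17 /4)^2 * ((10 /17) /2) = 149 /16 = 9.31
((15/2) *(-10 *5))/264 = -125/88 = -1.42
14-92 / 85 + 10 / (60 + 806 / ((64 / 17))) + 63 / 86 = 877535893 / 64116010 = 13.69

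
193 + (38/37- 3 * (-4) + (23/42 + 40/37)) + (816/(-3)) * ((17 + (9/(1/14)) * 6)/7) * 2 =-93030967/1554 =-59865.49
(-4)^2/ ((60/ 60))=16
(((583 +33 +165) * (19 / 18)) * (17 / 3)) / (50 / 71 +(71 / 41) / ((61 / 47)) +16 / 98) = 2194935065477 / 1034501814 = 2121.73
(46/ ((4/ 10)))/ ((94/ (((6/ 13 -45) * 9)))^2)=3122769915/ 1493284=2091.21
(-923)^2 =851929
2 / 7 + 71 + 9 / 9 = 506 / 7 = 72.29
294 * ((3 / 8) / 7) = 63 / 4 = 15.75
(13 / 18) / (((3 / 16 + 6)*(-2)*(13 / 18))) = -8 / 99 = -0.08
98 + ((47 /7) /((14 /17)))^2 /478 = 450528177 /4590712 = 98.14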